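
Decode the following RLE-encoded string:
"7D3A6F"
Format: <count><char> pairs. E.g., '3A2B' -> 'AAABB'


Expanding each <count><char> pair:
  7D -> 'DDDDDDD'
  3A -> 'AAA'
  6F -> 'FFFFFF'

Decoded = DDDDDDDAAAFFFFFF


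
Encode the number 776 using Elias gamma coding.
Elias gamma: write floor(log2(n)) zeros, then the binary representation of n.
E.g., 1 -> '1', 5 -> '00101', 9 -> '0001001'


num_bits = floor(log2(776)) + 1 = 10
leading_zeros = num_bits - 1 = 9
binary(776) = 1100001000

Elias gamma(776) = '000000000' + '1100001000' = 0000000001100001000 (19 bits)


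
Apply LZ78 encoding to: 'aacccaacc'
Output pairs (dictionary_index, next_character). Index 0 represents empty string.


LZ78 encoding steps:
Dictionary: {0: ''}
Step 1: w='' (idx 0), next='a' -> output (0, 'a'), add 'a' as idx 1
Step 2: w='a' (idx 1), next='c' -> output (1, 'c'), add 'ac' as idx 2
Step 3: w='' (idx 0), next='c' -> output (0, 'c'), add 'c' as idx 3
Step 4: w='c' (idx 3), next='a' -> output (3, 'a'), add 'ca' as idx 4
Step 5: w='ac' (idx 2), next='c' -> output (2, 'c'), add 'acc' as idx 5


Encoded: [(0, 'a'), (1, 'c'), (0, 'c'), (3, 'a'), (2, 'c')]


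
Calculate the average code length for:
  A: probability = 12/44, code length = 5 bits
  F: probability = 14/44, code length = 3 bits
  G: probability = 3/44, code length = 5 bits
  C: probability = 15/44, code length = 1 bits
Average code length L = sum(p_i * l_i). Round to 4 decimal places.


Weighted contributions p_i * l_i:
  A: (12/44) * 5 = 60/44
  F: (14/44) * 3 = 42/44
  G: (3/44) * 5 = 15/44
  C: (15/44) * 1 = 15/44
Sum = (60 + 42 + 15 + 15)/44 = 132/44

L = 132/44 = 3.0000 bits/symbol


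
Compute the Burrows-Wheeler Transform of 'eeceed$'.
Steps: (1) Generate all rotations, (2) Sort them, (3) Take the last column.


Rotations (sorted):
  0: $eeceed -> last char: d
  1: ceed$ee -> last char: e
  2: d$eecee -> last char: e
  3: eceed$e -> last char: e
  4: ed$eece -> last char: e
  5: eeceed$ -> last char: $
  6: eed$eec -> last char: c


BWT = deeee$c


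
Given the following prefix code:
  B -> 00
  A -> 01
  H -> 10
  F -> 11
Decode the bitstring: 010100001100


Decoding step by step:
Bits 01 -> A
Bits 01 -> A
Bits 00 -> B
Bits 00 -> B
Bits 11 -> F
Bits 00 -> B


Decoded message: AABBFB


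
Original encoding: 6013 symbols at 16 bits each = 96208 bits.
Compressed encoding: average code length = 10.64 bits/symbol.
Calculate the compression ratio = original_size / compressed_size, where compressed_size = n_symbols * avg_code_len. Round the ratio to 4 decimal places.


original_size = n_symbols * orig_bits = 6013 * 16 = 96208 bits
compressed_size = n_symbols * avg_code_len = 6013 * 10.64 = 63978.32 bits
ratio = original_size / compressed_size = 96208 / 63978.32 = 1.5038

Compression ratio = 1.5038


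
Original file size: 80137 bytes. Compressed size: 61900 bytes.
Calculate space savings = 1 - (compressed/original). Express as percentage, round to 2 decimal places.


ratio = compressed/original = 61900/80137 = 0.772427
savings = 1 - ratio = 1 - 0.772427 = 0.227573
as a percentage: 0.227573 * 100 = 22.76%

Space savings = 1 - 61900/80137 = 22.76%


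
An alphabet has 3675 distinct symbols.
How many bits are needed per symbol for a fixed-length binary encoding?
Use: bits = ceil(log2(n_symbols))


log2(3675) = 11.8435
Bracket: 2^11 = 2048 < 3675 <= 2^12 = 4096
So ceil(log2(3675)) = 12

bits = ceil(log2(3675)) = ceil(11.8435) = 12 bits


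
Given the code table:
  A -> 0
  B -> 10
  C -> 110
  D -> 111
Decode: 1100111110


Decoding:
110 -> C
0 -> A
111 -> D
110 -> C


Result: CADC


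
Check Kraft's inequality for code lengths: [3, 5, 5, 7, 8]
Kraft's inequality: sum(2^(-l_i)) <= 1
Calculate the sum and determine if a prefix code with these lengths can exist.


Sum = 2^(-3) + 2^(-5) + 2^(-5) + 2^(-7) + 2^(-8)
    = 0.125 + 0.03125 + 0.03125 + 0.0078125 + 0.00390625
    = 51/256 = 0.19921875
Since 0.19921875 <= 1, Kraft's inequality IS satisfied.
A prefix code with these lengths CAN exist.

Kraft sum = 0.19921875. Satisfied.


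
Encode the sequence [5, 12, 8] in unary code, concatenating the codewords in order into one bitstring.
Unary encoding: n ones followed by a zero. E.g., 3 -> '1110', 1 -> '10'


Encode each number as n ones followed by a terminating 0:
  5 -> 111110 (6 bits)
  12 -> 1111111111110 (13 bits)
  8 -> 111111110 (9 bits)
Total length = 6 + 13 + 9 = 28 bits.

Unary([5, 12, 8]) = 1111101111111111110111111110 (28 bits)


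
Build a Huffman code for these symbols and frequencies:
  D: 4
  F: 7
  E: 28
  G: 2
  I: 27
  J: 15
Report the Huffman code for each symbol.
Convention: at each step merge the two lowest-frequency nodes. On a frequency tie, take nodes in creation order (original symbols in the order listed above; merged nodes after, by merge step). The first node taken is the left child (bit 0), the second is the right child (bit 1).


Huffman tree construction:
Step 1: Merge G(2) + D(4) = 6
Step 2: Merge (G+D)(6) + F(7) = 13
Step 3: Merge ((G+D)+F)(13) + J(15) = 28
Step 4: Merge I(27) + E(28) = 55
Step 5: Merge (((G+D)+F)+J)(28) + (I+E)(55) = 83
Read each symbol's code off the tree from the root (left child = 0, right child = 1).

Codes:
  D: 0001 (length 4)
  F: 001 (length 3)
  E: 11 (length 2)
  G: 0000 (length 4)
  I: 10 (length 2)
  J: 01 (length 2)
Average code length: 185/83 = 2.2289 bits/symbol


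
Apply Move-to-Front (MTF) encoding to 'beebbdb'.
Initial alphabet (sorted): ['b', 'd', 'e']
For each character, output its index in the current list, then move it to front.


MTF encoding:
'b': index 0 in ['b', 'd', 'e'] -> ['b', 'd', 'e']
'e': index 2 in ['b', 'd', 'e'] -> ['e', 'b', 'd']
'e': index 0 in ['e', 'b', 'd'] -> ['e', 'b', 'd']
'b': index 1 in ['e', 'b', 'd'] -> ['b', 'e', 'd']
'b': index 0 in ['b', 'e', 'd'] -> ['b', 'e', 'd']
'd': index 2 in ['b', 'e', 'd'] -> ['d', 'b', 'e']
'b': index 1 in ['d', 'b', 'e'] -> ['b', 'd', 'e']


Output: [0, 2, 0, 1, 0, 2, 1]


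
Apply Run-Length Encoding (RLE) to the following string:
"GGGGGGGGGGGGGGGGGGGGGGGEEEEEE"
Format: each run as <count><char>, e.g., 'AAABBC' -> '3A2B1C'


Scanning runs left to right:
  i=0: run of 'G' x 23 -> '23G'
  i=23: run of 'E' x 6 -> '6E'

RLE = 23G6E


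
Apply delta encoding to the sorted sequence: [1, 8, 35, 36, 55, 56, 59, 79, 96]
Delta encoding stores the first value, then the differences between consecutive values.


First value: 1
Deltas:
  8 - 1 = 7
  35 - 8 = 27
  36 - 35 = 1
  55 - 36 = 19
  56 - 55 = 1
  59 - 56 = 3
  79 - 59 = 20
  96 - 79 = 17


Delta encoded: [1, 7, 27, 1, 19, 1, 3, 20, 17]


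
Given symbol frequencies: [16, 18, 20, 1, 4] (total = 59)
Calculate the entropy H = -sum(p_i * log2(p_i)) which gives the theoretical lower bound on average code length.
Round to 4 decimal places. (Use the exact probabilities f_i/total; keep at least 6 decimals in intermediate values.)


Per-symbol terms -p_i * log2(p_i) with p_i = f_i/59:
  p = 16/59 = 0.271186: log2(p) = -1.882643, -p*log2(p) = 0.510547
  p = 18/59 = 0.305085: log2(p) = -1.712718, -p*log2(p) = 0.522524
  p = 20/59 = 0.338983: log2(p) = -1.560715, -p*log2(p) = 0.529056
  p = 1/59 = 0.016949: log2(p) = -5.882643, -p*log2(p) = 0.099706
  p = 4/59 = 0.067797: log2(p) = -3.882643, -p*log2(p) = 0.263230
H = 0.510547 + 0.522524 + 0.529056 + 0.099706 + 0.263230 = 1.925063

H = 1.9251 bits/symbol


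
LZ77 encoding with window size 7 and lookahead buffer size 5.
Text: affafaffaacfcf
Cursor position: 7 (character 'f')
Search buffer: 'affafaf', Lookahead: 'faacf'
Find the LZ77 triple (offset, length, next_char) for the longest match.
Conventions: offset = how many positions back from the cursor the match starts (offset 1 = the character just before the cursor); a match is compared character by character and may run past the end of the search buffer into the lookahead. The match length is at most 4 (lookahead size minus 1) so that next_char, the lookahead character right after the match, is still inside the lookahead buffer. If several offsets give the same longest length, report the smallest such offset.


Try each offset into the search buffer:
  offset=1 (pos 6, char 'f'): match length 1
  offset=2 (pos 5, char 'a'): match length 0
  offset=3 (pos 4, char 'f'): match length 2
  offset=4 (pos 3, char 'a'): match length 0
  offset=5 (pos 2, char 'f'): match length 2
  offset=6 (pos 1, char 'f'): match length 1
  offset=7 (pos 0, char 'a'): match length 0
Longest match has length 2, found at offsets 3, 5; take the smallest, offset 3.
next_char = character at position 7 + 2 = 9 -> 'a'

Best match: offset=3, length=2 (matching 'fa' starting at position 4)
LZ77 triple: (3, 2, 'a')


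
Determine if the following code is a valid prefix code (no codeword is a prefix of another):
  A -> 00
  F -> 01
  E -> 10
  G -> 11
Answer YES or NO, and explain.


Checking each pair (does one codeword prefix another?):
  A='00' vs F='01': no prefix
  A='00' vs E='10': no prefix
  A='00' vs G='11': no prefix
  F='01' vs A='00': no prefix
  F='01' vs E='10': no prefix
  F='01' vs G='11': no prefix
  E='10' vs A='00': no prefix
  E='10' vs F='01': no prefix
  E='10' vs G='11': no prefix
  G='11' vs A='00': no prefix
  G='11' vs F='01': no prefix
  G='11' vs E='10': no prefix
No violation found over all pairs.

YES -- this is a valid prefix code. No codeword is a prefix of any other codeword.


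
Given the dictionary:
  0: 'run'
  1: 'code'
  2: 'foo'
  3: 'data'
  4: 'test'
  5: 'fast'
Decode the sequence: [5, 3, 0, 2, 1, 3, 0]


Look up each index in the dictionary:
  5 -> 'fast'
  3 -> 'data'
  0 -> 'run'
  2 -> 'foo'
  1 -> 'code'
  3 -> 'data'
  0 -> 'run'

Decoded: "fast data run foo code data run"


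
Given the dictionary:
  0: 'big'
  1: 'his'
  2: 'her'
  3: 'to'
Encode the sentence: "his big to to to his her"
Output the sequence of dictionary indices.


Look up each word in the dictionary:
  'his' -> 1
  'big' -> 0
  'to' -> 3
  'to' -> 3
  'to' -> 3
  'his' -> 1
  'her' -> 2

Encoded: [1, 0, 3, 3, 3, 1, 2]


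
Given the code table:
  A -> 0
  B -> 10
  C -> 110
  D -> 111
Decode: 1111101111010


Decoding:
111 -> D
110 -> C
111 -> D
10 -> B
10 -> B


Result: DCDBB


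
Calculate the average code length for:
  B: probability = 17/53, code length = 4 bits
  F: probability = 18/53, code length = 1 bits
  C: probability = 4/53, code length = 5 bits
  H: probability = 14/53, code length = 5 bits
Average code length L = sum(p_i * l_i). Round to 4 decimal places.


Weighted contributions p_i * l_i:
  B: (17/53) * 4 = 68/53
  F: (18/53) * 1 = 18/53
  C: (4/53) * 5 = 20/53
  H: (14/53) * 5 = 70/53
Sum = (68 + 18 + 20 + 70)/53 = 176/53

L = 176/53 = 3.3208 bits/symbol


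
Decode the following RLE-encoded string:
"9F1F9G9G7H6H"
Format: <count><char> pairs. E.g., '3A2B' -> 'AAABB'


Expanding each <count><char> pair:
  9F -> 'FFFFFFFFF'
  1F -> 'F'
  9G -> 'GGGGGGGGG'
  9G -> 'GGGGGGGGG'
  7H -> 'HHHHHHH'
  6H -> 'HHHHHH'

Decoded = FFFFFFFFFFGGGGGGGGGGGGGGGGGGHHHHHHHHHHHHH


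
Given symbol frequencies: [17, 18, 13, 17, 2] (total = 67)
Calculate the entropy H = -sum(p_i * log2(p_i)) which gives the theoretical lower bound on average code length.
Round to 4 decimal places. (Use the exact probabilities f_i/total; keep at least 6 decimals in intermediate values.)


Per-symbol terms -p_i * log2(p_i) with p_i = f_i/67:
  p = 17/67 = 0.253731: log2(p) = -1.978626, -p*log2(p) = 0.502040
  p = 18/67 = 0.268657: log2(p) = -1.896164, -p*log2(p) = 0.509417
  p = 13/67 = 0.194030: log2(p) = -2.365649, -p*log2(p) = 0.459007
  p = 17/67 = 0.253731: log2(p) = -1.978626, -p*log2(p) = 0.502040
  p = 2/67 = 0.029851: log2(p) = -5.066089, -p*log2(p) = 0.151227
H = 0.502040 + 0.509417 + 0.459007 + 0.502040 + 0.151227 = 2.123731

H = 2.1237 bits/symbol


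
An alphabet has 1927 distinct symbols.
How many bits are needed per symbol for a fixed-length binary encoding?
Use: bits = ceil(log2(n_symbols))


log2(1927) = 10.9121
Bracket: 2^10 = 1024 < 1927 <= 2^11 = 2048
So ceil(log2(1927)) = 11

bits = ceil(log2(1927)) = ceil(10.9121) = 11 bits


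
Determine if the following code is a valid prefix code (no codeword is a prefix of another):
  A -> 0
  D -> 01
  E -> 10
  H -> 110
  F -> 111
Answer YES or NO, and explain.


Checking each pair (does one codeword prefix another?):
  A='0' vs D='01': prefix -- VIOLATION

NO -- this is NOT a valid prefix code. A (0) is a prefix of D (01).


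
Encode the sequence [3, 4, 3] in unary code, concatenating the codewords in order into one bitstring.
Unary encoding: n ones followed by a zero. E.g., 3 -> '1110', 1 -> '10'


Encode each number as n ones followed by a terminating 0:
  3 -> 1110 (4 bits)
  4 -> 11110 (5 bits)
  3 -> 1110 (4 bits)
Total length = 4 + 5 + 4 = 13 bits.

Unary([3, 4, 3]) = 1110111101110 (13 bits)


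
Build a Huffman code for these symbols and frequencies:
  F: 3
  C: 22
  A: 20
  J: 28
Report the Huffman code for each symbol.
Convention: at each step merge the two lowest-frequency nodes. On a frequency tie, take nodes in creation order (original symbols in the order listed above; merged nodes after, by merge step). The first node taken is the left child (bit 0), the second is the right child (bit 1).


Huffman tree construction:
Step 1: Merge F(3) + A(20) = 23
Step 2: Merge C(22) + (F+A)(23) = 45
Step 3: Merge J(28) + (C+(F+A))(45) = 73
Read each symbol's code off the tree from the root (left child = 0, right child = 1).

Codes:
  F: 110 (length 3)
  C: 10 (length 2)
  A: 111 (length 3)
  J: 0 (length 1)
Average code length: 141/73 = 1.9315 bits/symbol


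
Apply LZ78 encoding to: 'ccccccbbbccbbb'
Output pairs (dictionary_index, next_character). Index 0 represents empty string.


LZ78 encoding steps:
Dictionary: {0: ''}
Step 1: w='' (idx 0), next='c' -> output (0, 'c'), add 'c' as idx 1
Step 2: w='c' (idx 1), next='c' -> output (1, 'c'), add 'cc' as idx 2
Step 3: w='cc' (idx 2), next='c' -> output (2, 'c'), add 'ccc' as idx 3
Step 4: w='' (idx 0), next='b' -> output (0, 'b'), add 'b' as idx 4
Step 5: w='b' (idx 4), next='b' -> output (4, 'b'), add 'bb' as idx 5
Step 6: w='cc' (idx 2), next='b' -> output (2, 'b'), add 'ccb' as idx 6
Step 7: w='bb' (idx 5), end of input -> output (5, '')


Encoded: [(0, 'c'), (1, 'c'), (2, 'c'), (0, 'b'), (4, 'b'), (2, 'b'), (5, '')]


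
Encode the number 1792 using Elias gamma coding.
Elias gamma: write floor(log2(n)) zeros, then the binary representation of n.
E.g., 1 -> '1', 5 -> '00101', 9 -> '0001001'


num_bits = floor(log2(1792)) + 1 = 11
leading_zeros = num_bits - 1 = 10
binary(1792) = 11100000000

Elias gamma(1792) = '0000000000' + '11100000000' = 000000000011100000000 (21 bits)


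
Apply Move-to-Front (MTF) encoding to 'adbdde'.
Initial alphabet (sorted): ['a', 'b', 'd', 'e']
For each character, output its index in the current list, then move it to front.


MTF encoding:
'a': index 0 in ['a', 'b', 'd', 'e'] -> ['a', 'b', 'd', 'e']
'd': index 2 in ['a', 'b', 'd', 'e'] -> ['d', 'a', 'b', 'e']
'b': index 2 in ['d', 'a', 'b', 'e'] -> ['b', 'd', 'a', 'e']
'd': index 1 in ['b', 'd', 'a', 'e'] -> ['d', 'b', 'a', 'e']
'd': index 0 in ['d', 'b', 'a', 'e'] -> ['d', 'b', 'a', 'e']
'e': index 3 in ['d', 'b', 'a', 'e'] -> ['e', 'd', 'b', 'a']


Output: [0, 2, 2, 1, 0, 3]


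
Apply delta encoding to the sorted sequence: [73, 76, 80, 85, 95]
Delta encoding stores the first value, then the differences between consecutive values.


First value: 73
Deltas:
  76 - 73 = 3
  80 - 76 = 4
  85 - 80 = 5
  95 - 85 = 10


Delta encoded: [73, 3, 4, 5, 10]


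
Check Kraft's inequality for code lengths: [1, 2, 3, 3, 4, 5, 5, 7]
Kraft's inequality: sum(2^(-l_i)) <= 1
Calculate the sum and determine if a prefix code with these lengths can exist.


Sum = 2^(-1) + 2^(-2) + 2^(-3) + 2^(-3) + 2^(-4) + 2^(-5) + 2^(-5) + 2^(-7)
    = 0.5 + 0.25 + 0.125 + 0.125 + 0.0625 + 0.03125 + 0.03125 + 0.0078125
    = 145/128 = 1.1328125
Since 1.1328125 > 1, Kraft's inequality is NOT satisfied.
A prefix code with these lengths CANNOT exist.

Kraft sum = 1.1328125. Not satisfied.


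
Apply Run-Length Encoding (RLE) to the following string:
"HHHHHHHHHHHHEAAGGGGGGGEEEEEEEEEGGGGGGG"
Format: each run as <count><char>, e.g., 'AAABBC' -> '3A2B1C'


Scanning runs left to right:
  i=0: run of 'H' x 12 -> '12H'
  i=12: run of 'E' x 1 -> '1E'
  i=13: run of 'A' x 2 -> '2A'
  i=15: run of 'G' x 7 -> '7G'
  i=22: run of 'E' x 9 -> '9E'
  i=31: run of 'G' x 7 -> '7G'

RLE = 12H1E2A7G9E7G


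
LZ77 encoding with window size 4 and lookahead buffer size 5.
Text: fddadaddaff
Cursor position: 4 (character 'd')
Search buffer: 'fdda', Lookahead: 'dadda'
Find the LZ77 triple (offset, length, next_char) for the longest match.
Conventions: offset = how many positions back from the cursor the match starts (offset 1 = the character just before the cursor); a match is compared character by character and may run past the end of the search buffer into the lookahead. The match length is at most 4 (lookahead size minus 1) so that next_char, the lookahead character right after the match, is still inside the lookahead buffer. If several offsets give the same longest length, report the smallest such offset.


Try each offset into the search buffer:
  offset=1 (pos 3, char 'a'): match length 0
  offset=2 (pos 2, char 'd'): match length 3
  offset=3 (pos 1, char 'd'): match length 1
  offset=4 (pos 0, char 'f'): match length 0
Longest match has length 3 at offset 2.
next_char = character at position 4 + 3 = 7 -> 'd'

Best match: offset=2, length=3 (matching 'dad' starting at position 2)
LZ77 triple: (2, 3, 'd')


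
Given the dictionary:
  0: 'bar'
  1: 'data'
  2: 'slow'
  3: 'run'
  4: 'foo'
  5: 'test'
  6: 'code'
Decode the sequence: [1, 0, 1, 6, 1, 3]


Look up each index in the dictionary:
  1 -> 'data'
  0 -> 'bar'
  1 -> 'data'
  6 -> 'code'
  1 -> 'data'
  3 -> 'run'

Decoded: "data bar data code data run"


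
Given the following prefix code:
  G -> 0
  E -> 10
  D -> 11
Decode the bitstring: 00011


Decoding step by step:
Bits 0 -> G
Bits 0 -> G
Bits 0 -> G
Bits 11 -> D


Decoded message: GGGD


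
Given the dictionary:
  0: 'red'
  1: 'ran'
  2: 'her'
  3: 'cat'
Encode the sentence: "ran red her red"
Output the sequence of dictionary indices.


Look up each word in the dictionary:
  'ran' -> 1
  'red' -> 0
  'her' -> 2
  'red' -> 0

Encoded: [1, 0, 2, 0]


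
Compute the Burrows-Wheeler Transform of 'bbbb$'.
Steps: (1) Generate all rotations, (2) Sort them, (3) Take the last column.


Rotations (sorted):
  0: $bbbb -> last char: b
  1: b$bbb -> last char: b
  2: bb$bb -> last char: b
  3: bbb$b -> last char: b
  4: bbbb$ -> last char: $


BWT = bbbb$


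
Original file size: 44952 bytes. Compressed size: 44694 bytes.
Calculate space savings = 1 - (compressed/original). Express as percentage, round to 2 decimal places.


ratio = compressed/original = 44694/44952 = 0.994261
savings = 1 - ratio = 1 - 0.994261 = 0.005739
as a percentage: 0.005739 * 100 = 0.57%

Space savings = 1 - 44694/44952 = 0.57%


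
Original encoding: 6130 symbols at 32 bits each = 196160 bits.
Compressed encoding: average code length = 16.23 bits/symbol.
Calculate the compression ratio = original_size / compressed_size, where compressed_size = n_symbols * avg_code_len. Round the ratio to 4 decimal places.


original_size = n_symbols * orig_bits = 6130 * 32 = 196160 bits
compressed_size = n_symbols * avg_code_len = 6130 * 16.23 = 99489.9 bits
ratio = original_size / compressed_size = 196160 / 99489.9 = 1.9717

Compression ratio = 1.9717


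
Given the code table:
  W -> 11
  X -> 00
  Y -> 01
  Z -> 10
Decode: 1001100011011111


Decoding:
10 -> Z
01 -> Y
10 -> Z
00 -> X
11 -> W
01 -> Y
11 -> W
11 -> W


Result: ZYZXWYWW


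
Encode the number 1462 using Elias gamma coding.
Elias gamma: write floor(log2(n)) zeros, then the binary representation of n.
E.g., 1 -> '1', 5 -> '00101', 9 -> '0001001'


num_bits = floor(log2(1462)) + 1 = 11
leading_zeros = num_bits - 1 = 10
binary(1462) = 10110110110

Elias gamma(1462) = '0000000000' + '10110110110' = 000000000010110110110 (21 bits)


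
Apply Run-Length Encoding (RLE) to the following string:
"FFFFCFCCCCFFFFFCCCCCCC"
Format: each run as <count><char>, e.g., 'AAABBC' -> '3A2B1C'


Scanning runs left to right:
  i=0: run of 'F' x 4 -> '4F'
  i=4: run of 'C' x 1 -> '1C'
  i=5: run of 'F' x 1 -> '1F'
  i=6: run of 'C' x 4 -> '4C'
  i=10: run of 'F' x 5 -> '5F'
  i=15: run of 'C' x 7 -> '7C'

RLE = 4F1C1F4C5F7C


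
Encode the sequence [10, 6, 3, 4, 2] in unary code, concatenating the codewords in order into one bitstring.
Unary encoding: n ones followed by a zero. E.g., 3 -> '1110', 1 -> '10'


Encode each number as n ones followed by a terminating 0:
  10 -> 11111111110 (11 bits)
  6 -> 1111110 (7 bits)
  3 -> 1110 (4 bits)
  4 -> 11110 (5 bits)
  2 -> 110 (3 bits)
Total length = 11 + 7 + 4 + 5 + 3 = 30 bits.

Unary([10, 6, 3, 4, 2]) = 111111111101111110111011110110 (30 bits)


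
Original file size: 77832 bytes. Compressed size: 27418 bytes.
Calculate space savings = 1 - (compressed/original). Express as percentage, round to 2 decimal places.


ratio = compressed/original = 27418/77832 = 0.352272
savings = 1 - ratio = 1 - 0.352272 = 0.647728
as a percentage: 0.647728 * 100 = 64.77%

Space savings = 1 - 27418/77832 = 64.77%


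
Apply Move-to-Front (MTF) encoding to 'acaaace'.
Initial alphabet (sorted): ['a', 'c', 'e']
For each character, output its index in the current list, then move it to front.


MTF encoding:
'a': index 0 in ['a', 'c', 'e'] -> ['a', 'c', 'e']
'c': index 1 in ['a', 'c', 'e'] -> ['c', 'a', 'e']
'a': index 1 in ['c', 'a', 'e'] -> ['a', 'c', 'e']
'a': index 0 in ['a', 'c', 'e'] -> ['a', 'c', 'e']
'a': index 0 in ['a', 'c', 'e'] -> ['a', 'c', 'e']
'c': index 1 in ['a', 'c', 'e'] -> ['c', 'a', 'e']
'e': index 2 in ['c', 'a', 'e'] -> ['e', 'c', 'a']


Output: [0, 1, 1, 0, 0, 1, 2]


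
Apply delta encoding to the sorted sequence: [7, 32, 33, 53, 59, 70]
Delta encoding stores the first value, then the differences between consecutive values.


First value: 7
Deltas:
  32 - 7 = 25
  33 - 32 = 1
  53 - 33 = 20
  59 - 53 = 6
  70 - 59 = 11


Delta encoded: [7, 25, 1, 20, 6, 11]


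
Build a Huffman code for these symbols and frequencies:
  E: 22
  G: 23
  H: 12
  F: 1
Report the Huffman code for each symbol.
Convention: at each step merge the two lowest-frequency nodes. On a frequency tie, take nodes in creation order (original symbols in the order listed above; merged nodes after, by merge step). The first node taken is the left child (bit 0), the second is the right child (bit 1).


Huffman tree construction:
Step 1: Merge F(1) + H(12) = 13
Step 2: Merge (F+H)(13) + E(22) = 35
Step 3: Merge G(23) + ((F+H)+E)(35) = 58
Read each symbol's code off the tree from the root (left child = 0, right child = 1).

Codes:
  E: 11 (length 2)
  G: 0 (length 1)
  H: 101 (length 3)
  F: 100 (length 3)
Average code length: 106/58 = 1.8276 bits/symbol


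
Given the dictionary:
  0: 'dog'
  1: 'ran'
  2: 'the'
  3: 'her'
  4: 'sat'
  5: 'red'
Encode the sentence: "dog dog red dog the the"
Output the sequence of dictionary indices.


Look up each word in the dictionary:
  'dog' -> 0
  'dog' -> 0
  'red' -> 5
  'dog' -> 0
  'the' -> 2
  'the' -> 2

Encoded: [0, 0, 5, 0, 2, 2]


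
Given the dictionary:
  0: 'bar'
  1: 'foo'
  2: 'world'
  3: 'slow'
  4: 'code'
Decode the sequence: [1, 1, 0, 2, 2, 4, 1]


Look up each index in the dictionary:
  1 -> 'foo'
  1 -> 'foo'
  0 -> 'bar'
  2 -> 'world'
  2 -> 'world'
  4 -> 'code'
  1 -> 'foo'

Decoded: "foo foo bar world world code foo"


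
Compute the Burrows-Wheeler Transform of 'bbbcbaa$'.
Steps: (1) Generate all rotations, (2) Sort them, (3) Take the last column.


Rotations (sorted):
  0: $bbbcbaa -> last char: a
  1: a$bbbcba -> last char: a
  2: aa$bbbcb -> last char: b
  3: baa$bbbc -> last char: c
  4: bbbcbaa$ -> last char: $
  5: bbcbaa$b -> last char: b
  6: bcbaa$bb -> last char: b
  7: cbaa$bbb -> last char: b


BWT = aabc$bbb


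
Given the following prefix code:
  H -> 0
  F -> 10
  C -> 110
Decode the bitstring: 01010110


Decoding step by step:
Bits 0 -> H
Bits 10 -> F
Bits 10 -> F
Bits 110 -> C


Decoded message: HFFC


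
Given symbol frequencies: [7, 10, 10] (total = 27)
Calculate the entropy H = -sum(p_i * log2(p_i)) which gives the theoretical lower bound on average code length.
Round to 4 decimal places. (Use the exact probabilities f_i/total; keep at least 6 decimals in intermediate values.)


Per-symbol terms -p_i * log2(p_i) with p_i = f_i/27:
  p = 7/27 = 0.259259: log2(p) = -1.947533, -p*log2(p) = 0.504916
  p = 10/27 = 0.370370: log2(p) = -1.432959, -p*log2(p) = 0.530726
  p = 10/27 = 0.370370: log2(p) = -1.432959, -p*log2(p) = 0.530726
H = 0.504916 + 0.530726 + 0.530726 = 1.566368

H = 1.5664 bits/symbol


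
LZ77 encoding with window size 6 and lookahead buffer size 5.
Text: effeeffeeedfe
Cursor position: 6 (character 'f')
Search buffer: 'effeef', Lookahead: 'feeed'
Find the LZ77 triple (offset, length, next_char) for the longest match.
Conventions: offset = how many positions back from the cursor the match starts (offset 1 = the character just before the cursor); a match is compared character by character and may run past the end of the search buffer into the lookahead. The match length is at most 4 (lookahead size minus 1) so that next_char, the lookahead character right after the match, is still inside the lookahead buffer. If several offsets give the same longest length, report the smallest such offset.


Try each offset into the search buffer:
  offset=1 (pos 5, char 'f'): match length 1
  offset=2 (pos 4, char 'e'): match length 0
  offset=3 (pos 3, char 'e'): match length 0
  offset=4 (pos 2, char 'f'): match length 3
  offset=5 (pos 1, char 'f'): match length 1
  offset=6 (pos 0, char 'e'): match length 0
Longest match has length 3 at offset 4.
next_char = character at position 6 + 3 = 9 -> 'e'

Best match: offset=4, length=3 (matching 'fee' starting at position 2)
LZ77 triple: (4, 3, 'e')


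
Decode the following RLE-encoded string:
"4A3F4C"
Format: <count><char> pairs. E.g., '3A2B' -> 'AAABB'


Expanding each <count><char> pair:
  4A -> 'AAAA'
  3F -> 'FFF'
  4C -> 'CCCC'

Decoded = AAAAFFFCCCC


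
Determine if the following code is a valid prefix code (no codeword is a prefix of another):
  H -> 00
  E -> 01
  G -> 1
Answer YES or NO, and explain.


Checking each pair (does one codeword prefix another?):
  H='00' vs E='01': no prefix
  H='00' vs G='1': no prefix
  E='01' vs H='00': no prefix
  E='01' vs G='1': no prefix
  G='1' vs H='00': no prefix
  G='1' vs E='01': no prefix
No violation found over all pairs.

YES -- this is a valid prefix code. No codeword is a prefix of any other codeword.


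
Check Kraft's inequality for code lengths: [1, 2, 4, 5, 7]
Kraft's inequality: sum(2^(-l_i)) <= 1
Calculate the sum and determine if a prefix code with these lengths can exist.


Sum = 2^(-1) + 2^(-2) + 2^(-4) + 2^(-5) + 2^(-7)
    = 0.5 + 0.25 + 0.0625 + 0.03125 + 0.0078125
    = 109/128 = 0.8515625
Since 0.8515625 <= 1, Kraft's inequality IS satisfied.
A prefix code with these lengths CAN exist.

Kraft sum = 0.8515625. Satisfied.


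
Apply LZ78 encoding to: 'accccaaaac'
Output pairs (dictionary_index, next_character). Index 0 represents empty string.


LZ78 encoding steps:
Dictionary: {0: ''}
Step 1: w='' (idx 0), next='a' -> output (0, 'a'), add 'a' as idx 1
Step 2: w='' (idx 0), next='c' -> output (0, 'c'), add 'c' as idx 2
Step 3: w='c' (idx 2), next='c' -> output (2, 'c'), add 'cc' as idx 3
Step 4: w='c' (idx 2), next='a' -> output (2, 'a'), add 'ca' as idx 4
Step 5: w='a' (idx 1), next='a' -> output (1, 'a'), add 'aa' as idx 5
Step 6: w='a' (idx 1), next='c' -> output (1, 'c'), add 'ac' as idx 6


Encoded: [(0, 'a'), (0, 'c'), (2, 'c'), (2, 'a'), (1, 'a'), (1, 'c')]


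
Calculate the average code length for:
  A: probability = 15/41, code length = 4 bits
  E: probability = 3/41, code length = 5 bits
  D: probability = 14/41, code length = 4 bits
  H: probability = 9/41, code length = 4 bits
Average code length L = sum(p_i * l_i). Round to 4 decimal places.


Weighted contributions p_i * l_i:
  A: (15/41) * 4 = 60/41
  E: (3/41) * 5 = 15/41
  D: (14/41) * 4 = 56/41
  H: (9/41) * 4 = 36/41
Sum = (60 + 15 + 56 + 36)/41 = 167/41

L = 167/41 = 4.0732 bits/symbol


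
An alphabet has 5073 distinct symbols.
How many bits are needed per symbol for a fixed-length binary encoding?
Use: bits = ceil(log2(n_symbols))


log2(5073) = 12.3086
Bracket: 2^12 = 4096 < 5073 <= 2^13 = 8192
So ceil(log2(5073)) = 13

bits = ceil(log2(5073)) = ceil(12.3086) = 13 bits


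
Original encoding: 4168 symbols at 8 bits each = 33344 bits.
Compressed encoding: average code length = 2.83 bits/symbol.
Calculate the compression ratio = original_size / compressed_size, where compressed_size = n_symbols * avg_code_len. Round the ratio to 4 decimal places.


original_size = n_symbols * orig_bits = 4168 * 8 = 33344 bits
compressed_size = n_symbols * avg_code_len = 4168 * 2.83 = 11795.44 bits
ratio = original_size / compressed_size = 33344 / 11795.44 = 2.8269

Compression ratio = 2.8269


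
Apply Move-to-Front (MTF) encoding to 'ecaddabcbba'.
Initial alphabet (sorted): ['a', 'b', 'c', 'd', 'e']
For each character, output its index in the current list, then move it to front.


MTF encoding:
'e': index 4 in ['a', 'b', 'c', 'd', 'e'] -> ['e', 'a', 'b', 'c', 'd']
'c': index 3 in ['e', 'a', 'b', 'c', 'd'] -> ['c', 'e', 'a', 'b', 'd']
'a': index 2 in ['c', 'e', 'a', 'b', 'd'] -> ['a', 'c', 'e', 'b', 'd']
'd': index 4 in ['a', 'c', 'e', 'b', 'd'] -> ['d', 'a', 'c', 'e', 'b']
'd': index 0 in ['d', 'a', 'c', 'e', 'b'] -> ['d', 'a', 'c', 'e', 'b']
'a': index 1 in ['d', 'a', 'c', 'e', 'b'] -> ['a', 'd', 'c', 'e', 'b']
'b': index 4 in ['a', 'd', 'c', 'e', 'b'] -> ['b', 'a', 'd', 'c', 'e']
'c': index 3 in ['b', 'a', 'd', 'c', 'e'] -> ['c', 'b', 'a', 'd', 'e']
'b': index 1 in ['c', 'b', 'a', 'd', 'e'] -> ['b', 'c', 'a', 'd', 'e']
'b': index 0 in ['b', 'c', 'a', 'd', 'e'] -> ['b', 'c', 'a', 'd', 'e']
'a': index 2 in ['b', 'c', 'a', 'd', 'e'] -> ['a', 'b', 'c', 'd', 'e']


Output: [4, 3, 2, 4, 0, 1, 4, 3, 1, 0, 2]


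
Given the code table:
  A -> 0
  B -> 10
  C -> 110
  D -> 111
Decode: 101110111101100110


Decoding:
10 -> B
111 -> D
0 -> A
111 -> D
10 -> B
110 -> C
0 -> A
110 -> C


Result: BDADBCAC


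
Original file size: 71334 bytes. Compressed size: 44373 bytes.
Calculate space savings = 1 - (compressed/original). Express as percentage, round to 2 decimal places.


ratio = compressed/original = 44373/71334 = 0.622046
savings = 1 - ratio = 1 - 0.622046 = 0.377954
as a percentage: 0.377954 * 100 = 37.8%

Space savings = 1 - 44373/71334 = 37.8%


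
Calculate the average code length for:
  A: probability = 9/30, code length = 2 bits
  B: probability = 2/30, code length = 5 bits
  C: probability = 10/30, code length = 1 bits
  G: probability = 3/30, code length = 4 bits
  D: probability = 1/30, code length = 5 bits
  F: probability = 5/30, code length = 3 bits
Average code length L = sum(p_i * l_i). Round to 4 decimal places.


Weighted contributions p_i * l_i:
  A: (9/30) * 2 = 18/30
  B: (2/30) * 5 = 10/30
  C: (10/30) * 1 = 10/30
  G: (3/30) * 4 = 12/30
  D: (1/30) * 5 = 5/30
  F: (5/30) * 3 = 15/30
Sum = (18 + 10 + 10 + 12 + 5 + 15)/30 = 70/30

L = 70/30 = 2.3333 bits/symbol


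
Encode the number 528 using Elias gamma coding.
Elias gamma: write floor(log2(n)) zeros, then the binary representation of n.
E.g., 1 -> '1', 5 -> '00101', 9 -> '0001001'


num_bits = floor(log2(528)) + 1 = 10
leading_zeros = num_bits - 1 = 9
binary(528) = 1000010000

Elias gamma(528) = '000000000' + '1000010000' = 0000000001000010000 (19 bits)


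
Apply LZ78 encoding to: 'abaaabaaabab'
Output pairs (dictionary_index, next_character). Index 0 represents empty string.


LZ78 encoding steps:
Dictionary: {0: ''}
Step 1: w='' (idx 0), next='a' -> output (0, 'a'), add 'a' as idx 1
Step 2: w='' (idx 0), next='b' -> output (0, 'b'), add 'b' as idx 2
Step 3: w='a' (idx 1), next='a' -> output (1, 'a'), add 'aa' as idx 3
Step 4: w='a' (idx 1), next='b' -> output (1, 'b'), add 'ab' as idx 4
Step 5: w='aa' (idx 3), next='a' -> output (3, 'a'), add 'aaa' as idx 5
Step 6: w='b' (idx 2), next='a' -> output (2, 'a'), add 'ba' as idx 6
Step 7: w='b' (idx 2), end of input -> output (2, '')


Encoded: [(0, 'a'), (0, 'b'), (1, 'a'), (1, 'b'), (3, 'a'), (2, 'a'), (2, '')]


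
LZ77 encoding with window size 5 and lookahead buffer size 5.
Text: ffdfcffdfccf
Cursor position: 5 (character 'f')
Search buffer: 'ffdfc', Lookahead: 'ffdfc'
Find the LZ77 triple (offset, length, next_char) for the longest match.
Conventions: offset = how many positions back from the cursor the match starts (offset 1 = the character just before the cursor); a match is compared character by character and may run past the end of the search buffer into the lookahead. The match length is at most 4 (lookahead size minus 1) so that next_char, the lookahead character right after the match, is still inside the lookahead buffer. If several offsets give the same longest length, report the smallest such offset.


Try each offset into the search buffer:
  offset=1 (pos 4, char 'c'): match length 0
  offset=2 (pos 3, char 'f'): match length 1
  offset=3 (pos 2, char 'd'): match length 0
  offset=4 (pos 1, char 'f'): match length 1
  offset=5 (pos 0, char 'f'): match length 4
Longest match has length 4 at offset 5.
next_char = character at position 5 + 4 = 9 -> 'c'

Best match: offset=5, length=4 (matching 'ffdf' starting at position 0)
LZ77 triple: (5, 4, 'c')


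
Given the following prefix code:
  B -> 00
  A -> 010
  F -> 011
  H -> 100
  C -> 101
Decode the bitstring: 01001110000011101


Decoding step by step:
Bits 010 -> A
Bits 011 -> F
Bits 100 -> H
Bits 00 -> B
Bits 011 -> F
Bits 101 -> C


Decoded message: AFHBFC


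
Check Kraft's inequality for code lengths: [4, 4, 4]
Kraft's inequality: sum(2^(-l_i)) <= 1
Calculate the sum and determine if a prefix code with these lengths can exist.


Sum = 2^(-4) + 2^(-4) + 2^(-4)
    = 0.0625 + 0.0625 + 0.0625
    = 3/16 = 0.1875
Since 0.1875 <= 1, Kraft's inequality IS satisfied.
A prefix code with these lengths CAN exist.

Kraft sum = 0.1875. Satisfied.


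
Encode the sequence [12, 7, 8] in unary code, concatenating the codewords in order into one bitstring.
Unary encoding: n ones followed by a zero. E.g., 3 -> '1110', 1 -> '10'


Encode each number as n ones followed by a terminating 0:
  12 -> 1111111111110 (13 bits)
  7 -> 11111110 (8 bits)
  8 -> 111111110 (9 bits)
Total length = 13 + 8 + 9 = 30 bits.

Unary([12, 7, 8]) = 111111111111011111110111111110 (30 bits)


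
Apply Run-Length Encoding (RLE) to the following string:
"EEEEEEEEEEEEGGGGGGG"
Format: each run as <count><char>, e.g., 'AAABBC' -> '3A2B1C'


Scanning runs left to right:
  i=0: run of 'E' x 12 -> '12E'
  i=12: run of 'G' x 7 -> '7G'

RLE = 12E7G


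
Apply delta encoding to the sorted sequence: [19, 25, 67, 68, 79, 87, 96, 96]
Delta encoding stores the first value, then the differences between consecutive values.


First value: 19
Deltas:
  25 - 19 = 6
  67 - 25 = 42
  68 - 67 = 1
  79 - 68 = 11
  87 - 79 = 8
  96 - 87 = 9
  96 - 96 = 0


Delta encoded: [19, 6, 42, 1, 11, 8, 9, 0]


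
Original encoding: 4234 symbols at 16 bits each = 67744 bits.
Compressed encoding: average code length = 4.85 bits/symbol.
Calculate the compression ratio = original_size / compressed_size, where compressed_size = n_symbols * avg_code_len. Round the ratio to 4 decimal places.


original_size = n_symbols * orig_bits = 4234 * 16 = 67744 bits
compressed_size = n_symbols * avg_code_len = 4234 * 4.85 = 20534.9 bits
ratio = original_size / compressed_size = 67744 / 20534.9 = 3.299

Compression ratio = 3.299


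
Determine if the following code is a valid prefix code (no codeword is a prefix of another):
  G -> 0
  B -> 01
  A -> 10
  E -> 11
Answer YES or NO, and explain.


Checking each pair (does one codeword prefix another?):
  G='0' vs B='01': prefix -- VIOLATION

NO -- this is NOT a valid prefix code. G (0) is a prefix of B (01).


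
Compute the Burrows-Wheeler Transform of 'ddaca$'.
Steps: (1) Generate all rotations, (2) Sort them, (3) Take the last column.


Rotations (sorted):
  0: $ddaca -> last char: a
  1: a$ddac -> last char: c
  2: aca$dd -> last char: d
  3: ca$dda -> last char: a
  4: daca$d -> last char: d
  5: ddaca$ -> last char: $


BWT = acdad$


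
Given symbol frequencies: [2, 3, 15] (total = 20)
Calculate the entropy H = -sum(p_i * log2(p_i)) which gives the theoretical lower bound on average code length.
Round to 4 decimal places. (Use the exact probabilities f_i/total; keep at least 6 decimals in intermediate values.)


Per-symbol terms -p_i * log2(p_i) with p_i = f_i/20:
  p = 2/20 = 0.100000: log2(p) = -3.321928, -p*log2(p) = 0.332193
  p = 3/20 = 0.150000: log2(p) = -2.736966, -p*log2(p) = 0.410545
  p = 15/20 = 0.750000: log2(p) = -0.415037, -p*log2(p) = 0.311278
H = 0.332193 + 0.410545 + 0.311278 = 1.054016

H = 1.054 bits/symbol


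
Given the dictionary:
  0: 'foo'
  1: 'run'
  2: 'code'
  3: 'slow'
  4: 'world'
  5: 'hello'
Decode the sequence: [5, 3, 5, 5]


Look up each index in the dictionary:
  5 -> 'hello'
  3 -> 'slow'
  5 -> 'hello'
  5 -> 'hello'

Decoded: "hello slow hello hello"


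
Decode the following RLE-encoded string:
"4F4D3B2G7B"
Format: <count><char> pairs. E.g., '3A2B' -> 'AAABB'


Expanding each <count><char> pair:
  4F -> 'FFFF'
  4D -> 'DDDD'
  3B -> 'BBB'
  2G -> 'GG'
  7B -> 'BBBBBBB'

Decoded = FFFFDDDDBBBGGBBBBBBB


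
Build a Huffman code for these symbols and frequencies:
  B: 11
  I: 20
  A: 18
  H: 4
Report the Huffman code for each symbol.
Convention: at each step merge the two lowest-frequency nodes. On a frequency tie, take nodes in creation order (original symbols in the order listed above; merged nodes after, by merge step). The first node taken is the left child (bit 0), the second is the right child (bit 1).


Huffman tree construction:
Step 1: Merge H(4) + B(11) = 15
Step 2: Merge (H+B)(15) + A(18) = 33
Step 3: Merge I(20) + ((H+B)+A)(33) = 53
Read each symbol's code off the tree from the root (left child = 0, right child = 1).

Codes:
  B: 101 (length 3)
  I: 0 (length 1)
  A: 11 (length 2)
  H: 100 (length 3)
Average code length: 101/53 = 1.9057 bits/symbol


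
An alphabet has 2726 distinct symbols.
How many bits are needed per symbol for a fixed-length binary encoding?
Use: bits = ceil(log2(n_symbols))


log2(2726) = 11.4126
Bracket: 2^11 = 2048 < 2726 <= 2^12 = 4096
So ceil(log2(2726)) = 12

bits = ceil(log2(2726)) = ceil(11.4126) = 12 bits


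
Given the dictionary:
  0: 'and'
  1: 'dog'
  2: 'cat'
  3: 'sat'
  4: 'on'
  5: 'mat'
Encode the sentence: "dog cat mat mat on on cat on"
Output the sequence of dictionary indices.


Look up each word in the dictionary:
  'dog' -> 1
  'cat' -> 2
  'mat' -> 5
  'mat' -> 5
  'on' -> 4
  'on' -> 4
  'cat' -> 2
  'on' -> 4

Encoded: [1, 2, 5, 5, 4, 4, 2, 4]


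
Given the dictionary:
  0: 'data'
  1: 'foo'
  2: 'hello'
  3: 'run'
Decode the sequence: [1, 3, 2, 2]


Look up each index in the dictionary:
  1 -> 'foo'
  3 -> 'run'
  2 -> 'hello'
  2 -> 'hello'

Decoded: "foo run hello hello"


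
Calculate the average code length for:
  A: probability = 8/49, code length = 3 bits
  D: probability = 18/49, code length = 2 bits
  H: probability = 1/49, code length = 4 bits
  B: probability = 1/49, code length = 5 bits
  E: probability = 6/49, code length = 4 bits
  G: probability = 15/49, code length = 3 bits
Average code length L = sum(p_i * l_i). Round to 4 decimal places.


Weighted contributions p_i * l_i:
  A: (8/49) * 3 = 24/49
  D: (18/49) * 2 = 36/49
  H: (1/49) * 4 = 4/49
  B: (1/49) * 5 = 5/49
  E: (6/49) * 4 = 24/49
  G: (15/49) * 3 = 45/49
Sum = (24 + 36 + 4 + 5 + 24 + 45)/49 = 138/49

L = 138/49 = 2.8163 bits/symbol
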